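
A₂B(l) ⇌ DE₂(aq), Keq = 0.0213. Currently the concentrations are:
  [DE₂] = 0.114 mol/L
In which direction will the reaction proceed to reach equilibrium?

(A₂B is a pure liquid — omitted from Q.)
Q = [DE₂] = 0.114
Q = 0.114 > Keq = 0.0213, so the reverse reaction proceeds.

reverse (toward reactants)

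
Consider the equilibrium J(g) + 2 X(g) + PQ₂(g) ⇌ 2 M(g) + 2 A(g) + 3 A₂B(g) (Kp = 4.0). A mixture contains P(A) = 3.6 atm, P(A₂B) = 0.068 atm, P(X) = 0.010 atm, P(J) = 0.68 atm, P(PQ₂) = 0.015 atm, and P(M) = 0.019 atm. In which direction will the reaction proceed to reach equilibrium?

Qp = P(M)²·P(A)²·P(A₂B)³ / (P(J)·P(X)²·P(PQ₂)) = (0.019)²·(3.6)²·(0.068)³ / ((0.68)·(0.010)²·(0.015)) = 1.4
Qp = 1.4 < Kp = 4.0, so the forward reaction proceeds.

in the forward direction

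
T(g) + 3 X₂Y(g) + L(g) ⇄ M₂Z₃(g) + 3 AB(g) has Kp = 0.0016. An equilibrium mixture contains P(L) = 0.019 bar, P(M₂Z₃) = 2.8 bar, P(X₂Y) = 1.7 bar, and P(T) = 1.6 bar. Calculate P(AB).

At equilibrium, Kp = P(M₂Z₃)·P(AB)³ / (P(T)·P(X₂Y)³·P(L)) = 0.0016.
(2.8)·(P(AB))³ / ((1.6)·(1.7)³·(0.019)) = 0.0016
P(AB)³ = 8.53×10⁻⁵ ⇒ P(AB) = 0.044 bar

P(AB) = 0.044 bar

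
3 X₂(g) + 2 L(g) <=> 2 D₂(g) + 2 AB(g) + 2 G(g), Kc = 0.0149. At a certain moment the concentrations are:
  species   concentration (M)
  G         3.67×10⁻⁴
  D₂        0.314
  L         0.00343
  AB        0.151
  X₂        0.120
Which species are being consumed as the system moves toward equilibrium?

Qc = [D₂]²·[AB]²·[G]² / ([X₂]³·[L]²) = (0.314)²·(0.151)²·(3.67×10⁻⁴)² / ((0.120)³·(0.00343)²) = 0.0149
Qc = 0.0149 = Kc; the system is at equilibrium.

none (at equilibrium)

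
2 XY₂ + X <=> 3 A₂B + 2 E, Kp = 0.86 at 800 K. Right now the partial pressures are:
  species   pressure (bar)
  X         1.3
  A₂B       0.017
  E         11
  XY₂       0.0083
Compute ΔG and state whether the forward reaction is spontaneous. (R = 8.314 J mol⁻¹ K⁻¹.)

ΔG = 13.6 kJ/mol; the forward reaction is non-spontaneous

Qp = P(A₂B)³·P(E)² / (P(XY₂)²·P(X)) = (0.017)³·(11)² / ((0.0083)²·(1.3)) = 6.64
ΔG = RT ln(Qp/Kp) = (8.314 J mol⁻¹ K⁻¹)(800 K) × ln(6.64/0.86)
   = (6.651 kJ/mol)(2.044) = 13.6 kJ/mol
ΔG > 0, so the forward reaction is non-spontaneous (proceeds in reverse).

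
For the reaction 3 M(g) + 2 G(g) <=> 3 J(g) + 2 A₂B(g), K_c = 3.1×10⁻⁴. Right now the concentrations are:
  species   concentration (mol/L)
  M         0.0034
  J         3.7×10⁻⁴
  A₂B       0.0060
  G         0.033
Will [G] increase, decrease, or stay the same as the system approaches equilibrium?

decrease

Q_c = [J]³·[A₂B]² / ([M]³·[G]²) = (3.7×10⁻⁴)³·(0.0060)² / ((0.0034)³·(0.033)²) = 4.3×10⁻⁵
Q_c = 4.3×10⁻⁵ < K_c = 3.1×10⁻⁴: net forward reaction.
G is a reactant, so it decreases.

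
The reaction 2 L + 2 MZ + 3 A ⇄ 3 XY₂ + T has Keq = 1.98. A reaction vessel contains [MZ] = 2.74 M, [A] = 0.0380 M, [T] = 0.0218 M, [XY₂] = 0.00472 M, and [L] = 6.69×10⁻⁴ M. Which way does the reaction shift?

Q = [XY₂]³·[T] / ([L]²·[MZ]²·[A]³) = (0.00472)³·(0.0218) / ((6.69×10⁻⁴)²·(2.74)²·(0.0380)³) = 12.4
Q = 12.4 > Keq = 1.98, so the reverse reaction proceeds.

reverse (toward reactants)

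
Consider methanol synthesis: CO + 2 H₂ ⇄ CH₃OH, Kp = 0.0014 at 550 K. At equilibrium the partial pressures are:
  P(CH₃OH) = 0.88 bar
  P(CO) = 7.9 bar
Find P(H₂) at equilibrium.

At equilibrium, Kp = P(CH₃OH) / (P(CO)·P(H₂)²) = 0.0014.
(0.88) / ((7.9)·(P(H₂))²) = 0.0014
P(H₂)² = 79.6 ⇒ P(H₂) = 8.9 bar

P(H₂) = 8.9 bar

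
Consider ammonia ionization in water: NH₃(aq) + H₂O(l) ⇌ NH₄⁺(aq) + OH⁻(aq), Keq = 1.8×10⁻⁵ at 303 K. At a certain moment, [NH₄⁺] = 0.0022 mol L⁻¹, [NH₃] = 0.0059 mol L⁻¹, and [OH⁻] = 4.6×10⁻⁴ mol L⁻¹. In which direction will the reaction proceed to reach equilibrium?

(H₂O is a pure liquid — omitted from Q.)
Q = [NH₄⁺]·[OH⁻] / [NH₃] = (0.0022)·(4.6×10⁻⁴) / (0.0059) = 1.7×10⁻⁴
Q = 1.7×10⁻⁴ > Keq = 1.8×10⁻⁵, so the reverse reaction proceeds.

reverse (toward reactants)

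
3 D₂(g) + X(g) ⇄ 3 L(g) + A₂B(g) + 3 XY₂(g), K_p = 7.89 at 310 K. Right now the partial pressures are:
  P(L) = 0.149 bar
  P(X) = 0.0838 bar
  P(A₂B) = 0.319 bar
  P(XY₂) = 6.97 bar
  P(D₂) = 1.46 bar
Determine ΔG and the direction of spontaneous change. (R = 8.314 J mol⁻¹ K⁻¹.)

ΔG = -4.51 kJ/mol; the forward reaction is spontaneous

Q_p = P(L)³·P(A₂B)·P(XY₂)³ / (P(D₂)³·P(X)) = (0.149)³·(0.319)·(6.97)³ / ((1.46)³·(0.0838)) = 1.37
ΔG = RT ln(Q_p/K_p) = (8.314 J mol⁻¹ K⁻¹)(310 K) × ln(1.37/7.89)
   = (2.577 kJ/mol)(-1.751) = -4.51 kJ/mol
ΔG < 0, so the forward reaction is spontaneous (proceeds forward).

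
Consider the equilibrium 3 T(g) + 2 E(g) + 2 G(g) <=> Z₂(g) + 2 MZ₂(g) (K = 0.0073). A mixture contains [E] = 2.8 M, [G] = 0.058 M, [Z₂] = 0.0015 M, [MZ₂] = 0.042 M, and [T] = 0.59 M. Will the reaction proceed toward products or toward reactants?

to the right

Q = [Z₂]·[MZ₂]² / ([T]³·[E]²·[G]²) = (0.0015)·(0.042)² / ((0.59)³·(2.8)²·(0.058)²) = 4.9×10⁻⁴
Q = 4.9×10⁻⁴ < K = 0.0073, so the forward reaction proceeds.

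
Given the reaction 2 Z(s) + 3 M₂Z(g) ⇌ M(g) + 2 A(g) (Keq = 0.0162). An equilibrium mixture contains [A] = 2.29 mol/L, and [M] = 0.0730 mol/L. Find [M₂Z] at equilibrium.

[M₂Z] = 2.87 mol/L

(Z is a pure solid — omitted from Keq.)
At equilibrium, Keq = [M]·[A]² / [M₂Z]³ = 0.0162.
(0.0730)·(2.29)² / ([M₂Z])³ = 0.0162
[M₂Z]³ = 23.6 ⇒ [M₂Z] = 2.87 mol/L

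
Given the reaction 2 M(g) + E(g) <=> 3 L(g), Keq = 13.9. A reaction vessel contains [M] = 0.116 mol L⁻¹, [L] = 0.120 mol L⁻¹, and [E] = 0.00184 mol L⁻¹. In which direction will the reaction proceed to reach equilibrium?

Q = [L]³ / ([M]²·[E]) = (0.120)³ / ((0.116)²·(0.00184)) = 69.8
Q = 69.8 > Keq = 13.9, so the reverse reaction proceeds.

to the left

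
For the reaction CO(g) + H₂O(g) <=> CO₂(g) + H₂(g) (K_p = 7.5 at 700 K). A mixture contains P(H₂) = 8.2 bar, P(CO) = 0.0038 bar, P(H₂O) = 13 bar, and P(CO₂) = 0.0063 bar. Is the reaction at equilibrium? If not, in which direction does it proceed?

Q_p = P(CO₂)·P(H₂) / (P(CO)·P(H₂O)) = (0.0063)·(8.2) / ((0.0038)·(13)) = 1.0
Q_p = 1.0 < K_p = 7.5, so the forward reaction proceeds.

to the right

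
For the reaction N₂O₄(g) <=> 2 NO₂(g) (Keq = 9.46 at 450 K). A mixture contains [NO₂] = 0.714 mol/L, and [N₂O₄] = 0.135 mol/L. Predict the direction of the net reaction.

toward products

Q = [NO₂]² / [N₂O₄] = (0.714)² / (0.135) = 3.78
Q = 3.78 < Keq = 9.46, so the forward reaction proceeds.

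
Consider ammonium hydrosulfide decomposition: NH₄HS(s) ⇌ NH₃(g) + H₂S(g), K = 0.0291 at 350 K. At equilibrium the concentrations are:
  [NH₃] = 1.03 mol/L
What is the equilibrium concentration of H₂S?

[H₂S] = 0.0283 mol/L

(NH₄HS is a pure solid — omitted from K.)
At equilibrium, K = [NH₃]·[H₂S] = 0.0291.
(1.03)·([H₂S]) = 0.0291
[H₂S] = 0.0283 mol/L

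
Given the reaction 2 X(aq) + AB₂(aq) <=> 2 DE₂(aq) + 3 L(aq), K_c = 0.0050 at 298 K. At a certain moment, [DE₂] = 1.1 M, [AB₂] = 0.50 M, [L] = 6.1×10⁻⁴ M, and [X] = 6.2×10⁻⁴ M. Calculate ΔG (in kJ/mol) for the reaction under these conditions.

Q_c = [DE₂]²·[L]³ / ([X]²·[AB₂]) = (1.1)²·(6.1×10⁻⁴)³ / ((6.2×10⁻⁴)²·(0.50)) = 0.00143
ΔG = RT ln(Q_c/K_c) = (8.314 J mol⁻¹ K⁻¹)(298 K) × ln(0.00143/0.0050)
   = (2.478 kJ/mol)(-1.252) = -3.10 kJ/mol
ΔG < 0, so the forward reaction is spontaneous (proceeds forward).

ΔG = -3.10 kJ/mol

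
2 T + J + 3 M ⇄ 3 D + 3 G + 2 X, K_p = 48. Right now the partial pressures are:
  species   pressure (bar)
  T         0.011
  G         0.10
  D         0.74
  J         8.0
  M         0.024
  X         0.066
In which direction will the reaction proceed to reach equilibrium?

in the reverse direction

Q_p = P(D)³·P(G)³·P(X)² / (P(T)²·P(J)·P(M)³) = (0.74)³·(0.10)³·(0.066)² / ((0.011)²·(8.0)·(0.024)³) = 130
Q_p = 130 > K_p = 48, so the reverse reaction proceeds.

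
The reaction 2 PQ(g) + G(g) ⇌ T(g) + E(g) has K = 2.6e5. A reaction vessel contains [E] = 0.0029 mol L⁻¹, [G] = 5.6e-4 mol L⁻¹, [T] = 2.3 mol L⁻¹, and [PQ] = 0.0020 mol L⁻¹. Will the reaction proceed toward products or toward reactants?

Q = [T]·[E] / ([PQ]²·[G]) = (2.3)·(0.0029) / ((0.0020)²·(5.6e-4)) = 3.0e6
Q = 3.0e6 > K = 2.6e5, so the reverse reaction proceeds.

to the left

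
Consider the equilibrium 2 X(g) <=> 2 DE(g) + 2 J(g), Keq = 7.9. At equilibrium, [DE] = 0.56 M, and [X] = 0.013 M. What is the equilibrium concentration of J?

At equilibrium, Keq = [DE]²·[J]² / [X]² = 7.9.
(0.56)²·([J])² / (0.013)² = 7.9
[J]² = 0.00426 ⇒ [J] = 0.065 M

[J] = 0.065 M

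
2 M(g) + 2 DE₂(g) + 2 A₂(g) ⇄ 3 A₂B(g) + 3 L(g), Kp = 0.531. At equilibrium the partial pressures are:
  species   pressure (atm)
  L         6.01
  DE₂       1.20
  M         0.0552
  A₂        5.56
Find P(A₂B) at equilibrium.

P(A₂B) = 0.0692 atm

At equilibrium, Kp = P(A₂B)³·P(L)³ / (P(M)²·P(DE₂)²·P(A₂)²) = 0.531.
(P(A₂B))³·(6.01)³ / ((0.0552)²·(1.20)²·(5.56)²) = 0.531
P(A₂B)³ = 3.32e-4 ⇒ P(A₂B) = 0.0692 atm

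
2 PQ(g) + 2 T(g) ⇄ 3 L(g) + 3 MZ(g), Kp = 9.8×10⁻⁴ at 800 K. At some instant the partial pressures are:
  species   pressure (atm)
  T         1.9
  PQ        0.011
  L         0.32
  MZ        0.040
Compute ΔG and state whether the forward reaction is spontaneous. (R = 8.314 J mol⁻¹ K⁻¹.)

Qp = P(L)³·P(MZ)³ / (P(PQ)²·P(T)²) = (0.32)³·(0.040)³ / ((0.011)²·(1.9)²) = 0.00480
ΔG = RT ln(Qp/Kp) = (8.314 J mol⁻¹ K⁻¹)(800 K) × ln(0.00480/9.8×10⁻⁴)
   = (6.651 kJ/mol)(1.589) = 10.6 kJ/mol
ΔG > 0, so the forward reaction is non-spontaneous (proceeds in reverse).

ΔG = 10.6 kJ/mol; the forward reaction is non-spontaneous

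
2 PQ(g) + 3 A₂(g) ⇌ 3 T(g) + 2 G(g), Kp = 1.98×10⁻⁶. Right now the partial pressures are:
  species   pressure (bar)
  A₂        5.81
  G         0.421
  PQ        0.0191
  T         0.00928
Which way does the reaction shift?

neither direction; the system is at equilibrium

Qp = P(T)³·P(G)² / (P(PQ)²·P(A₂)³) = (0.00928)³·(0.421)² / ((0.0191)²·(5.81)³) = 1.98×10⁻⁶
Qp = 1.98×10⁻⁶ = Kp, so the system is already at equilibrium.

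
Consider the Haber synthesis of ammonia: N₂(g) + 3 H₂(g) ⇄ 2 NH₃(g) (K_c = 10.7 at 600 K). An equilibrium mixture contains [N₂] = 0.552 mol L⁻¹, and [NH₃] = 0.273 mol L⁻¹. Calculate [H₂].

At equilibrium, K_c = [NH₃]² / ([N₂]·[H₂]³) = 10.7.
(0.273)² / ((0.552)·([H₂])³) = 10.7
[H₂]³ = 0.0126 ⇒ [H₂] = 0.233 mol L⁻¹

[H₂] = 0.233 mol L⁻¹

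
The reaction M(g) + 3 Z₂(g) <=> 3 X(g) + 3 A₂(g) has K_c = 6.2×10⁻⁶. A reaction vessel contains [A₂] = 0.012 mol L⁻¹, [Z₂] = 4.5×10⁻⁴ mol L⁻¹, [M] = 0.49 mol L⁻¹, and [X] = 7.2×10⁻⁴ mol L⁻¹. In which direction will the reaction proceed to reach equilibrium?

Q_c = [X]³·[A₂]³ / ([M]·[Z₂]³) = (7.2×10⁻⁴)³·(0.012)³ / ((0.49)·(4.5×10⁻⁴)³) = 1.4×10⁻⁵
Q_c = 1.4×10⁻⁵ > K_c = 6.2×10⁻⁶, so the reverse reaction proceeds.

reverse (toward reactants)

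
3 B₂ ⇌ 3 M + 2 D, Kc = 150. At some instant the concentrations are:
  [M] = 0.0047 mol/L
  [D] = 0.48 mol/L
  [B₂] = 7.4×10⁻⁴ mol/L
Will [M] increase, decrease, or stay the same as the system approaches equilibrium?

increase

Qc = [M]³·[D]² / [B₂]³ = (0.0047)³·(0.48)² / (7.4×10⁻⁴)³ = 59
Qc = 59 < Kc = 150: net forward reaction.
M is a product, so it increases.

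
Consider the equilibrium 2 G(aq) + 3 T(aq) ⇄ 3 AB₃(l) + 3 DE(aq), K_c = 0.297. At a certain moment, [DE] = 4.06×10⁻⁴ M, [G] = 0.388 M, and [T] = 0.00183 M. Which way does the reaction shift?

(AB₃ is a pure liquid — omitted from Q_c.)
Q_c = [DE]³ / ([G]²·[T]³) = (4.06×10⁻⁴)³ / ((0.388)²·(0.00183)³) = 0.0725
Q_c = 0.0725 < K_c = 0.297, so the forward reaction proceeds.

toward products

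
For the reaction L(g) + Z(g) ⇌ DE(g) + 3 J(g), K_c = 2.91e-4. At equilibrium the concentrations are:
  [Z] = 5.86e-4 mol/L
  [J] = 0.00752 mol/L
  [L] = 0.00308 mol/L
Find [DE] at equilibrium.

[DE] = 0.00124 mol/L

At equilibrium, K_c = [DE]·[J]³ / ([L]·[Z]) = 2.91e-4.
([DE])·(0.00752)³ / ((0.00308)·(5.86e-4)) = 2.91e-4
[DE] = 0.00124 mol/L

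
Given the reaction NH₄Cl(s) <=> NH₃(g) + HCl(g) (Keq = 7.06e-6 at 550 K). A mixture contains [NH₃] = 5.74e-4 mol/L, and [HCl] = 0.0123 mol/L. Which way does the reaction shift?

no net change (already at equilibrium)

(NH₄Cl is a pure solid — omitted from Q.)
Q = [NH₃]·[HCl] = (5.74e-4)·(0.0123) = 7.06e-6
Q = 7.06e-6 = Keq, so the system is already at equilibrium.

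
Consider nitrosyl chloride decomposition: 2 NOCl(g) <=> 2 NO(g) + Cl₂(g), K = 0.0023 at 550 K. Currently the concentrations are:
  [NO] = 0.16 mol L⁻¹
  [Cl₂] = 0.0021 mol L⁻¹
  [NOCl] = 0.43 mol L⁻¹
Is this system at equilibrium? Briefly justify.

no; Q < K, reaction proceeds forward

Q = [NO]²·[Cl₂] / [NOCl]² = (0.16)²·(0.0021) / (0.43)² = 2.9e-4
Q = 2.9e-4 < K = 0.0023: net forward reaction.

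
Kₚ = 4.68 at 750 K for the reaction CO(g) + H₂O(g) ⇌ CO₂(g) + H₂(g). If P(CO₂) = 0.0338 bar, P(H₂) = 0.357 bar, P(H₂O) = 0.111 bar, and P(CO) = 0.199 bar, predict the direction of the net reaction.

Qₚ = P(CO₂)·P(H₂) / (P(CO)·P(H₂O)) = (0.0338)·(0.357) / ((0.199)·(0.111)) = 0.546
Qₚ = 0.546 < Kₚ = 4.68, so the forward reaction proceeds.

to the right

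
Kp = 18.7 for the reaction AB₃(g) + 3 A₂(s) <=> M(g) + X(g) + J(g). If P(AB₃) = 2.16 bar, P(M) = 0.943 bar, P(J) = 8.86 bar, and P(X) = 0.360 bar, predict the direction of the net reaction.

(A₂ is a pure solid — omitted from Qp.)
Qp = P(M)·P(X)·P(J) / P(AB₃) = (0.943)·(0.360)·(8.86) / (2.16) = 1.39
Qp = 1.39 < Kp = 18.7, so the forward reaction proceeds.

toward products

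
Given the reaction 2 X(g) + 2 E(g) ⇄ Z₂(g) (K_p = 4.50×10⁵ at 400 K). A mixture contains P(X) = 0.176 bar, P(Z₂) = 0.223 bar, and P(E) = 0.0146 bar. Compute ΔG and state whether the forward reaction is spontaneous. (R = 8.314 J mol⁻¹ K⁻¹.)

Q_p = P(Z₂) / (P(X)²·P(E)²) = (0.223) / ((0.176)²·(0.0146)²) = 33800
ΔG = RT ln(Q_p/K_p) = (8.314 J mol⁻¹ K⁻¹)(400 K) × ln(33800/4.50×10⁵)
   = (3.326 kJ/mol)(-2.589) = -8.61 kJ/mol
ΔG < 0, so the forward reaction is spontaneous (proceeds forward).

ΔG = -8.61 kJ/mol; the forward reaction is spontaneous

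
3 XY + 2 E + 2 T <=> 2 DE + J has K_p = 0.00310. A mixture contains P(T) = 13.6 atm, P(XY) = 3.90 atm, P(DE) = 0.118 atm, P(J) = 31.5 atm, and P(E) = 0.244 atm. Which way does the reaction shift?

forward (toward products)

Q_p = P(DE)²·P(J) / (P(XY)³·P(E)²·P(T)²) = (0.118)²·(31.5) / ((3.90)³·(0.244)²·(13.6)²) = 6.71×10⁻⁴
Q_p = 6.71×10⁻⁴ < K_p = 0.00310, so the forward reaction proceeds.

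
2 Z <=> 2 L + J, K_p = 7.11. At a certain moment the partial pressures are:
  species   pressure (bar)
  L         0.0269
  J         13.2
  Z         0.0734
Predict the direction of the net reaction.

to the right

Q_p = P(L)²·P(J) / P(Z)² = (0.0269)²·(13.2) / (0.0734)² = 1.77
Q_p = 1.77 < K_p = 7.11, so the forward reaction proceeds.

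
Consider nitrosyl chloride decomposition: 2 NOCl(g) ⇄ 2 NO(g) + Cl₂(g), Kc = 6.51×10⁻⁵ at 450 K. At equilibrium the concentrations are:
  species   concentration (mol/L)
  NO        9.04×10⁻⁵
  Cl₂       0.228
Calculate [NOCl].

[NOCl] = 0.00535 mol/L

At equilibrium, Kc = [NO]²·[Cl₂] / [NOCl]² = 6.51×10⁻⁵.
(9.04×10⁻⁵)²·(0.228) / ([NOCl])² = 6.51×10⁻⁵
[NOCl]² = 2.86×10⁻⁵ ⇒ [NOCl] = 0.00535 mol/L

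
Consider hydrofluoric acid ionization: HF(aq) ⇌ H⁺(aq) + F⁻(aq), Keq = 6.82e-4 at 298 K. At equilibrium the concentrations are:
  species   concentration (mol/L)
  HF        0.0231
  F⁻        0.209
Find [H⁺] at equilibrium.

At equilibrium, Keq = [H⁺]·[F⁻] / [HF] = 6.82e-4.
([H⁺])·(0.209) / (0.0231) = 6.82e-4
[H⁺] = 7.54e-5 mol/L

[H⁺] = 7.54e-5 mol/L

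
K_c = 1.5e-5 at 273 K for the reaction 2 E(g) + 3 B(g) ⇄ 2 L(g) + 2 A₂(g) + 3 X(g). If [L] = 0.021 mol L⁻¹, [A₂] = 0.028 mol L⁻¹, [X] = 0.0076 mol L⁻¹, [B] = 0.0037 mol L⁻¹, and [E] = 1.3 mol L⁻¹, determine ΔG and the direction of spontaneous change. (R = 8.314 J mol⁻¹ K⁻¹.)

Q_c = [L]²·[A₂]²·[X]³ / ([E]²·[B]³) = (0.021)²·(0.028)²·(0.0076)³ / ((1.3)²·(0.0037)³) = 1.77e-6
ΔG = RT ln(Q_c/K_c) = (8.314 J mol⁻¹ K⁻¹)(273 K) × ln(1.77e-6/1.5e-5)
   = (2.270 kJ/mol)(-2.137) = -4.85 kJ/mol
ΔG < 0, so the forward reaction is spontaneous (proceeds forward).

ΔG = -4.85 kJ/mol; the forward reaction is spontaneous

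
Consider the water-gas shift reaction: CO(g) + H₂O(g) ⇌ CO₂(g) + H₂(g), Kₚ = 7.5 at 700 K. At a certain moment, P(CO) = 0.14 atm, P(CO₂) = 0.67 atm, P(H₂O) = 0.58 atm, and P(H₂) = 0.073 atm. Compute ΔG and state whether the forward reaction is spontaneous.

Qₚ = P(CO₂)·P(H₂) / (P(CO)·P(H₂O)) = (0.67)·(0.073) / ((0.14)·(0.58)) = 0.602
ΔG = RT ln(Qₚ/Kₚ) = (8.314 J mol⁻¹ K⁻¹)(700 K) × ln(0.602/7.5)
   = (5.820 kJ/mol)(-2.522) = -14.7 kJ/mol
ΔG < 0, so the forward reaction is spontaneous (proceeds forward).

ΔG = -14.7 kJ/mol; the forward reaction is spontaneous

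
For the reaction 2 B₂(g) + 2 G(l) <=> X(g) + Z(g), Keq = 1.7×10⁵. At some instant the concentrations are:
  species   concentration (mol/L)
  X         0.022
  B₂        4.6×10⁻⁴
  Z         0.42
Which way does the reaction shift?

(G is a pure liquid — omitted from Q.)
Q = [X]·[Z] / [B₂]² = (0.022)·(0.42) / (4.6×10⁻⁴)² = 44000
Q = 44000 < Keq = 1.7×10⁵, so the forward reaction proceeds.

toward products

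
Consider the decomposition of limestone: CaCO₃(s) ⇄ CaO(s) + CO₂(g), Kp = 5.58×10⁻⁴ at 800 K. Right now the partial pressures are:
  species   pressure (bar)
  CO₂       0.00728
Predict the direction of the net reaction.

(CaCO₃, CaO are pure solids — omitted from Qp.)
Qp = P(CO₂) = 0.00728
Qp = 0.00728 > Kp = 5.58×10⁻⁴, so the reverse reaction proceeds.

toward reactants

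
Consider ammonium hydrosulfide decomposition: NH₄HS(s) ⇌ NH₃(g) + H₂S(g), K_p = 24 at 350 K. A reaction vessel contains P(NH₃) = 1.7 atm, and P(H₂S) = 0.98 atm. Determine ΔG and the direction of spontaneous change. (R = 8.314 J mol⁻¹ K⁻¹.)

ΔG = -7.76 kJ/mol; the forward reaction is spontaneous

(NH₄HS is a pure solid — omitted from Q_p.)
Q_p = P(NH₃)·P(H₂S) = (1.7)·(0.98) = 1.67
ΔG = RT ln(Q_p/K_p) = (8.314 J mol⁻¹ K⁻¹)(350 K) × ln(1.67/24)
   = (2.910 kJ/mol)(-2.665) = -7.76 kJ/mol
ΔG < 0, so the forward reaction is spontaneous (proceeds forward).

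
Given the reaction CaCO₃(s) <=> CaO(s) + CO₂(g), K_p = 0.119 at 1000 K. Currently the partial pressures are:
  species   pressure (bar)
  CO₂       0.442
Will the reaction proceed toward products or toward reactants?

in the reverse direction

(CaCO₃, CaO are pure solids — omitted from Q_p.)
Q_p = P(CO₂) = 0.442
Q_p = 0.442 > K_p = 0.119, so the reverse reaction proceeds.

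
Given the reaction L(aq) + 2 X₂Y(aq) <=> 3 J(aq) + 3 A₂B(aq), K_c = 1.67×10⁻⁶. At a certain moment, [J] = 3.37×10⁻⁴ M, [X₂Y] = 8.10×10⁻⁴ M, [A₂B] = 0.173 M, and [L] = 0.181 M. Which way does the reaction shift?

at equilibrium

Q_c = [J]³·[A₂B]³ / ([L]·[X₂Y]²) = (3.37×10⁻⁴)³·(0.173)³ / ((0.181)·(8.10×10⁻⁴)²) = 1.67×10⁻⁶
Q_c = 1.67×10⁻⁶ = K_c, so the system is already at equilibrium.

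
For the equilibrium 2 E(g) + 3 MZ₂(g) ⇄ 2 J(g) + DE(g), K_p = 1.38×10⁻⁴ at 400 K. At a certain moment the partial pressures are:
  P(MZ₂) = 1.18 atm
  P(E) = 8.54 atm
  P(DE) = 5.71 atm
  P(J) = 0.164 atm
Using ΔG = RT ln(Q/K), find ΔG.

ΔG = 7.41 kJ/mol

Q_p = P(J)²·P(DE) / (P(E)²·P(MZ₂)³) = (0.164)²·(5.71) / ((8.54)²·(1.18)³) = 0.00128
ΔG = RT ln(Q_p/K_p) = (8.314 J mol⁻¹ K⁻¹)(400 K) × ln(0.00128/1.38×10⁻⁴)
   = (3.326 kJ/mol)(2.227) = 7.41 kJ/mol
ΔG > 0, so the forward reaction is non-spontaneous (proceeds in reverse).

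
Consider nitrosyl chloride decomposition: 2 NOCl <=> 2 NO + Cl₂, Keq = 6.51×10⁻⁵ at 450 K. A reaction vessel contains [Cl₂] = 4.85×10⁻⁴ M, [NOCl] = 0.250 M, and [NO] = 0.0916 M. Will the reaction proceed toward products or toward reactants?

at equilibrium

Q = [NO]²·[Cl₂] / [NOCl]² = (0.0916)²·(4.85×10⁻⁴) / (0.250)² = 6.51×10⁻⁵
Q = 6.51×10⁻⁵ = Keq, so the system is already at equilibrium.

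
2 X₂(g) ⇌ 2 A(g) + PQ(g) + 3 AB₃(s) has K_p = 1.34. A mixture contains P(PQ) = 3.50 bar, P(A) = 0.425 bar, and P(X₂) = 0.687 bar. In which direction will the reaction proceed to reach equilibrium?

(AB₃ is a pure solid — omitted from Q_p.)
Q_p = P(A)²·P(PQ) / P(X₂)² = (0.425)²·(3.50) / (0.687)² = 1.34
Q_p = 1.34 = K_p, so the system is already at equilibrium.

at equilibrium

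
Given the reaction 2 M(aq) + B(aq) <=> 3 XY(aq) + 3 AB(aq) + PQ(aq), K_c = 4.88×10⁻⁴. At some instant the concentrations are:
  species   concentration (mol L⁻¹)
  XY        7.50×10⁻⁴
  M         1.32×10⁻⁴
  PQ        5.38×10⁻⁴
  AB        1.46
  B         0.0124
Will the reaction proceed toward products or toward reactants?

Q_c = [XY]³·[AB]³·[PQ] / ([M]²·[B]) = (7.50×10⁻⁴)³·(1.46)³·(5.38×10⁻⁴) / ((1.32×10⁻⁴)²·(0.0124)) = 0.00327
Q_c = 0.00327 > K_c = 4.88×10⁻⁴, so the reverse reaction proceeds.

to the left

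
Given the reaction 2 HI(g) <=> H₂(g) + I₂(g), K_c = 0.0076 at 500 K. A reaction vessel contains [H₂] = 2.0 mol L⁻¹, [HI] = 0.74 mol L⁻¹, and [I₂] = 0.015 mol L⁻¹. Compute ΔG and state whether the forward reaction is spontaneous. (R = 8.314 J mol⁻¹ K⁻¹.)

Q_c = [H₂]·[I₂] / [HI]² = (2.0)·(0.015) / (0.74)² = 0.0548
ΔG = RT ln(Q_c/K_c) = (8.314 J mol⁻¹ K⁻¹)(500 K) × ln(0.0548/0.0076)
   = (4.157 kJ/mol)(1.976) = 8.21 kJ/mol
ΔG > 0, so the forward reaction is non-spontaneous (proceeds in reverse).

ΔG = 8.21 kJ/mol; the forward reaction is non-spontaneous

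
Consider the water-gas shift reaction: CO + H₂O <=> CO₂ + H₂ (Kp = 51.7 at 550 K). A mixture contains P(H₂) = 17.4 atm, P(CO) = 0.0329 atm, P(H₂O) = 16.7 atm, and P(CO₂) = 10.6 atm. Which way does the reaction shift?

reverse (toward reactants)

Qp = P(CO₂)·P(H₂) / (P(CO)·P(H₂O)) = (10.6)·(17.4) / ((0.0329)·(16.7)) = 336
Qp = 336 > Kp = 51.7, so the reverse reaction proceeds.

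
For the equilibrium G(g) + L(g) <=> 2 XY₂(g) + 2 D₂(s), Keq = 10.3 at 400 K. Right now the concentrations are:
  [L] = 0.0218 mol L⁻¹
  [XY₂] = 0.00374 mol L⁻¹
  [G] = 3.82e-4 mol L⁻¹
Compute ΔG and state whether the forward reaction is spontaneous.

(D₂ is a pure solid — omitted from Q.)
Q = [XY₂]² / ([G]·[L]) = (0.00374)² / ((3.82e-4)·(0.0218)) = 1.68
ΔG = RT ln(Q/Keq) = (8.314 J mol⁻¹ K⁻¹)(400 K) × ln(1.68/10.3)
   = (3.326 kJ/mol)(-1.813) = -6.03 kJ/mol
ΔG < 0, so the forward reaction is spontaneous (proceeds forward).

ΔG = -6.03 kJ/mol; the forward reaction is spontaneous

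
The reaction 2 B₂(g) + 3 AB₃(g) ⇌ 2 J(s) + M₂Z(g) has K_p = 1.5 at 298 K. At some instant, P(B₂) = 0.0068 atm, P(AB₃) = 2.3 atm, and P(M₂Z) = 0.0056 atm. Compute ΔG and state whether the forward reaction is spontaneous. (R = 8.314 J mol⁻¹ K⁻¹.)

ΔG = 4.69 kJ/mol; the forward reaction is non-spontaneous

(J is a pure solid — omitted from Q_p.)
Q_p = P(M₂Z) / (P(B₂)²·P(AB₃)³) = (0.0056) / ((0.0068)²·(2.3)³) = 9.95
ΔG = RT ln(Q_p/K_p) = (8.314 J mol⁻¹ K⁻¹)(298 K) × ln(9.95/1.5)
   = (2.478 kJ/mol)(1.892) = 4.69 kJ/mol
ΔG > 0, so the forward reaction is non-spontaneous (proceeds in reverse).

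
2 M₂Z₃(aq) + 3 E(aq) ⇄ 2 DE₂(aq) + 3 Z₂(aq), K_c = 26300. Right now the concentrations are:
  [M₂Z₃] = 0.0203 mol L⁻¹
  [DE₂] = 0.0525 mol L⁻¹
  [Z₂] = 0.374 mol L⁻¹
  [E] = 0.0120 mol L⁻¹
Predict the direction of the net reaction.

toward reactants

Q_c = [DE₂]²·[Z₂]³ / ([M₂Z₃]²·[E]³) = (0.0525)²·(0.374)³ / ((0.0203)²·(0.0120)³) = 2.02×10⁵
Q_c = 2.02×10⁵ > K_c = 26300, so the reverse reaction proceeds.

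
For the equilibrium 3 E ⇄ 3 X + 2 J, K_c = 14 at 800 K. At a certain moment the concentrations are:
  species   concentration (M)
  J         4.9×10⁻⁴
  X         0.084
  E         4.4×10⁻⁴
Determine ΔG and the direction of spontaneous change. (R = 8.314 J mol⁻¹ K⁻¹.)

Q_c = [X]³·[J]² / [E]³ = (0.084)³·(4.9×10⁻⁴)² / (4.4×10⁻⁴)³ = 1.67
ΔG = RT ln(Q_c/K_c) = (8.314 J mol⁻¹ K⁻¹)(800 K) × ln(1.67/14)
   = (6.651 kJ/mol)(-2.126) = -14.1 kJ/mol
ΔG < 0, so the forward reaction is spontaneous (proceeds forward).

ΔG = -14.1 kJ/mol; the forward reaction is spontaneous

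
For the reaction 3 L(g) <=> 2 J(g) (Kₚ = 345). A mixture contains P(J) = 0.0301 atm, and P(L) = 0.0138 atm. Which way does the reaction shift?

Qₚ = P(J)² / P(L)³ = (0.0301)² / (0.0138)³ = 345
Qₚ = 345 = Kₚ, so the system is already at equilibrium.

neither direction; the system is at equilibrium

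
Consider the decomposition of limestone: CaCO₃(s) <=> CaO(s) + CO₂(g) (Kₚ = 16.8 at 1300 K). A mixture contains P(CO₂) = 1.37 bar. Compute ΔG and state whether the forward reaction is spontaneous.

ΔG = -27.1 kJ/mol; the forward reaction is spontaneous

(CaCO₃, CaO are pure solids — omitted from Qₚ.)
Qₚ = P(CO₂) = 1.37
ΔG = RT ln(Qₚ/Kₚ) = (8.314 J mol⁻¹ K⁻¹)(1300 K) × ln(1.37/16.8)
   = (10.81 kJ/mol)(-2.507) = -27.1 kJ/mol
ΔG < 0, so the forward reaction is spontaneous (proceeds forward).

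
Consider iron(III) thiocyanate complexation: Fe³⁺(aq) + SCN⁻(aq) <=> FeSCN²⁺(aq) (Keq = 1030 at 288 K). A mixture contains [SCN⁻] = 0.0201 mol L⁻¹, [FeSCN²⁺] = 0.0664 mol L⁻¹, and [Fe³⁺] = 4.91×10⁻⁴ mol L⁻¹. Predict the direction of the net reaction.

Q = [FeSCN²⁺] / ([Fe³⁺]·[SCN⁻]) = (0.0664) / ((4.91×10⁻⁴)·(0.0201)) = 6730
Q = 6730 > Keq = 1030, so the reverse reaction proceeds.

toward reactants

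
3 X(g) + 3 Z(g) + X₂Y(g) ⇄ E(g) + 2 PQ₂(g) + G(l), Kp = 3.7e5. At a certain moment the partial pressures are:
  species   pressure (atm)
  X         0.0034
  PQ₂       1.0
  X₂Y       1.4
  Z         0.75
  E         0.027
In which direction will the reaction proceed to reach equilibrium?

(G is a pure liquid — omitted from Qp.)
Qp = P(E)·P(PQ₂)² / (P(X)³·P(Z)³·P(X₂Y)) = (0.027)·(1.0)² / ((0.0034)³·(0.75)³·(1.4)) = 1.2e6
Qp = 1.2e6 > Kp = 3.7e5, so the reverse reaction proceeds.

to the left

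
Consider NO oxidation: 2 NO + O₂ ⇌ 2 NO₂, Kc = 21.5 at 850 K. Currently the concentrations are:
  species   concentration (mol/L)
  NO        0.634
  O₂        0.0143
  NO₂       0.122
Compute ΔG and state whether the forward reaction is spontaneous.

ΔG = -15.0 kJ/mol; the forward reaction is spontaneous

Qc = [NO₂]² / ([NO]²·[O₂]) = (0.122)² / ((0.634)²·(0.0143)) = 2.59
ΔG = RT ln(Qc/Kc) = (8.314 J mol⁻¹ K⁻¹)(850 K) × ln(2.59/21.5)
   = (7.067 kJ/mol)(-2.116) = -15.0 kJ/mol
ΔG < 0, so the forward reaction is spontaneous (proceeds forward).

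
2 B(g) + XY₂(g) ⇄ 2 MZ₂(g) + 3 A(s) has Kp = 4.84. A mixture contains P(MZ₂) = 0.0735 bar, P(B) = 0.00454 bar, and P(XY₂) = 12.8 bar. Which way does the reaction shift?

in the reverse direction

(A is a pure solid — omitted from Qp.)
Qp = P(MZ₂)² / (P(B)²·P(XY₂)) = (0.0735)² / ((0.00454)²·(12.8)) = 20.5
Qp = 20.5 > Kp = 4.84, so the reverse reaction proceeds.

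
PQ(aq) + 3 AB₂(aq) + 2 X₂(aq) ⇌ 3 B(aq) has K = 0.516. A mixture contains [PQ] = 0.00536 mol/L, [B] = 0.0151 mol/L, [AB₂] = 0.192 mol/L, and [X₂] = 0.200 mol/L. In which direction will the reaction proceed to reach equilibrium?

reverse (toward reactants)

Q = [B]³ / ([PQ]·[AB₂]³·[X₂]²) = (0.0151)³ / ((0.00536)·(0.192)³·(0.200)²) = 2.27
Q = 2.27 > K = 0.516, so the reverse reaction proceeds.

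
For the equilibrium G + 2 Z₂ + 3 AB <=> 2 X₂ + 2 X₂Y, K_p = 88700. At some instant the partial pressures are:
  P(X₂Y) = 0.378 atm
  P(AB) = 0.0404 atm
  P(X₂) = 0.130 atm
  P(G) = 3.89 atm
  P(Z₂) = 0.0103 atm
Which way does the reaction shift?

no net change (already at equilibrium)

Q_p = P(X₂)²·P(X₂Y)² / (P(G)·P(Z₂)²·P(AB)³) = (0.130)²·(0.378)² / ((3.89)·(0.0103)²·(0.0404)³) = 88700
Q_p = 88700 = K_p, so the system is already at equilibrium.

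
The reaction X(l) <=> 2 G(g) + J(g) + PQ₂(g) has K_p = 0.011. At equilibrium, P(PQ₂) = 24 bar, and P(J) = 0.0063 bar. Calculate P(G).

P(G) = 0.27 bar

(X is a pure liquid — omitted from K_p.)
At equilibrium, K_p = P(G)²·P(J)·P(PQ₂) = 0.011.
(P(G))²·(0.0063)·(24) = 0.011
P(G)² = 0.0728 ⇒ P(G) = 0.27 bar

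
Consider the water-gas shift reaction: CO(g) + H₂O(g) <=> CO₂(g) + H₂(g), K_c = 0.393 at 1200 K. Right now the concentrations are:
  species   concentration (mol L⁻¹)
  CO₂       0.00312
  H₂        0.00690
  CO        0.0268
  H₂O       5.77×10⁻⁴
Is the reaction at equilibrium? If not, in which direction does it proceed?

Q_c = [CO₂]·[H₂] / ([CO]·[H₂O]) = (0.00312)·(0.00690) / ((0.0268)·(5.77×10⁻⁴)) = 1.39
Q_c = 1.39 > K_c = 0.393, so the reverse reaction proceeds.

toward reactants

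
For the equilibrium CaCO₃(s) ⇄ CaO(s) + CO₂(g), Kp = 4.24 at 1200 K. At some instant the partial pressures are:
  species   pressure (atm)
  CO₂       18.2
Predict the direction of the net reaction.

(CaCO₃, CaO are pure solids — omitted from Qp.)
Qp = P(CO₂) = 18.2
Qp = 18.2 > Kp = 4.24, so the reverse reaction proceeds.

toward reactants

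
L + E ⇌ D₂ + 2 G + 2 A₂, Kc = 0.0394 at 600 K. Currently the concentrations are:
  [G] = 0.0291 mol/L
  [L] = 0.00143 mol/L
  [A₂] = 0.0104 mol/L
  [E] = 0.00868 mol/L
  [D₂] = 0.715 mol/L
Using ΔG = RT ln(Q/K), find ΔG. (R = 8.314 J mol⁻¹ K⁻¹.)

ΔG = -10.0 kJ/mol

Qc = [D₂]·[G]²·[A₂]² / ([L]·[E]) = (0.715)·(0.0291)²·(0.0104)² / ((0.00143)·(0.00868)) = 0.00528
ΔG = RT ln(Qc/Kc) = (8.314 J mol⁻¹ K⁻¹)(600 K) × ln(0.00528/0.0394)
   = (4.988 kJ/mol)(-2.010) = -10.0 kJ/mol
ΔG < 0, so the forward reaction is spontaneous (proceeds forward).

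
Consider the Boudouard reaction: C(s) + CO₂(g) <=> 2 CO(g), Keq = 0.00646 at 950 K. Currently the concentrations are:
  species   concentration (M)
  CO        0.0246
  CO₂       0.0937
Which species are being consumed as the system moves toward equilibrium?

none (at equilibrium)

(C is a pure solid — omitted from Q.)
Q = [CO]² / [CO₂] = (0.0246)² / (0.0937) = 0.00646
Q = 0.00646 = Keq; the system is at equilibrium.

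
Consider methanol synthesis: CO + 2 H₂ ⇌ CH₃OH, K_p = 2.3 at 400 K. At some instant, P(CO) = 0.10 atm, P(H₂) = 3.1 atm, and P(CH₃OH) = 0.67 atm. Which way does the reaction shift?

to the right

Q_p = P(CH₃OH) / (P(CO)·P(H₂)²) = (0.67) / ((0.10)·(3.1)²) = 0.70
Q_p = 0.70 < K_p = 2.3, so the forward reaction proceeds.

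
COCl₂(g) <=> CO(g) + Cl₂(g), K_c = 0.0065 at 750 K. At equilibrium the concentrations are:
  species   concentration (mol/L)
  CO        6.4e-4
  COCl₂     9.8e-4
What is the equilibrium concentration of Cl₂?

[Cl₂] = 0.010 mol/L

At equilibrium, K_c = [CO]·[Cl₂] / [COCl₂] = 0.0065.
(6.4e-4)·([Cl₂]) / (9.8e-4) = 0.0065
[Cl₂] = 0.00995 = 0.010 mol/L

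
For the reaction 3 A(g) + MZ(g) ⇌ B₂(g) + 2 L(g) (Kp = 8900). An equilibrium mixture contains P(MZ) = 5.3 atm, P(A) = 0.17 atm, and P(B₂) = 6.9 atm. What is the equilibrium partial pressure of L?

P(L) = 5.8 atm

At equilibrium, Kp = P(B₂)·P(L)² / (P(A)³·P(MZ)) = 8900.
(6.9)·(P(L))² / ((0.17)³·(5.3)) = 8900
P(L)² = 33.6 ⇒ P(L) = 5.8 atm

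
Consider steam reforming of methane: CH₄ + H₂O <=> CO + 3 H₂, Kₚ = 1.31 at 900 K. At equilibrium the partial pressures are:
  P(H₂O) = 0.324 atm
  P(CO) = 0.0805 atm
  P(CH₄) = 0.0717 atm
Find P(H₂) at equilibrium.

At equilibrium, Kₚ = P(CO)·P(H₂)³ / (P(CH₄)·P(H₂O)) = 1.31.
(0.0805)·(P(H₂))³ / ((0.0717)·(0.324)) = 1.31
P(H₂)³ = 0.378 ⇒ P(H₂) = 0.723 atm

P(H₂) = 0.723 atm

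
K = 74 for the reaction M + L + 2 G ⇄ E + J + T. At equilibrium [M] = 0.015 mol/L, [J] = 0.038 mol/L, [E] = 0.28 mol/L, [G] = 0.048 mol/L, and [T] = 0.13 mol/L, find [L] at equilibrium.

At equilibrium, K = [E]·[J]·[T] / ([M]·[L]·[G]²) = 74.
(0.28)·(0.038)·(0.13) / ((0.015)·([L])·(0.048)²) = 74
[L] = 0.541 = 0.54 mol/L

[L] = 0.54 mol/L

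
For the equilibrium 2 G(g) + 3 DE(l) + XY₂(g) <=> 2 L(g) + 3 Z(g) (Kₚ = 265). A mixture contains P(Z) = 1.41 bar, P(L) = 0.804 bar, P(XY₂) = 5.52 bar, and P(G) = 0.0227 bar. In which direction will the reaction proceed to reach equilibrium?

in the reverse direction

(DE is a pure liquid — omitted from Qₚ.)
Qₚ = P(L)²·P(Z)³ / (P(G)²·P(XY₂)) = (0.804)²·(1.41)³ / ((0.0227)²·(5.52)) = 637
Qₚ = 637 > Kₚ = 265, so the reverse reaction proceeds.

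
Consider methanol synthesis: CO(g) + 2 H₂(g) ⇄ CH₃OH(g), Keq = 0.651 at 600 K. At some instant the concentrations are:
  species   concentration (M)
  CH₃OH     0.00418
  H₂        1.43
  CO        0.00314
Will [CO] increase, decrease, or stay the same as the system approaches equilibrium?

stay the same

Q = [CH₃OH] / ([CO]·[H₂]²) = (0.00418) / ((0.00314)·(1.43)²) = 0.651
Q = 0.651 = Keq; the system is at equilibrium.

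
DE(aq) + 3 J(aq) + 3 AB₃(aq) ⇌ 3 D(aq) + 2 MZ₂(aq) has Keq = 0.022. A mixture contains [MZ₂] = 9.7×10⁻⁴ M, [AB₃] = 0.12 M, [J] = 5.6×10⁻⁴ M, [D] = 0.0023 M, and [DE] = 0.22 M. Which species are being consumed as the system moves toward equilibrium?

Q = [D]³·[MZ₂]² / ([DE]·[J]³·[AB₃]³) = (0.0023)³·(9.7×10⁻⁴)² / ((0.22)·(5.6×10⁻⁴)³·(0.12)³) = 0.17
Q = 0.17 > Keq = 0.022: net reverse reaction.

D, MZ₂ (products)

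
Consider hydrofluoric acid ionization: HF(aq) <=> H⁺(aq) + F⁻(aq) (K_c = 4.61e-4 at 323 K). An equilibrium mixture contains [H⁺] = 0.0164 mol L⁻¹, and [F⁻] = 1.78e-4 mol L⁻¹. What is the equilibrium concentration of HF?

At equilibrium, K_c = [H⁺]·[F⁻] / [HF] = 4.61e-4.
(0.0164)·(1.78e-4) / ([HF]) = 4.61e-4
[HF] = 0.00633 mol L⁻¹

[HF] = 0.00633 mol L⁻¹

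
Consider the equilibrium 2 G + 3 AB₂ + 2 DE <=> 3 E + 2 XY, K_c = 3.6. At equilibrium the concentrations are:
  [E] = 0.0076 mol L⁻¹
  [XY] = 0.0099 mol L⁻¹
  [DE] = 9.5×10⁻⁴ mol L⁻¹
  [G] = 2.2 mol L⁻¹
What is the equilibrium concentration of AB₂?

At equilibrium, K_c = [E]³·[XY]² / ([G]²·[AB₂]³·[DE]²) = 3.6.
(0.0076)³·(0.0099)² / ((2.2)²·([AB₂])³·(9.5×10⁻⁴)²) = 3.6
[AB₂]³ = 2.74×10⁻⁶ ⇒ [AB₂] = 0.014 mol L⁻¹

[AB₂] = 0.014 mol L⁻¹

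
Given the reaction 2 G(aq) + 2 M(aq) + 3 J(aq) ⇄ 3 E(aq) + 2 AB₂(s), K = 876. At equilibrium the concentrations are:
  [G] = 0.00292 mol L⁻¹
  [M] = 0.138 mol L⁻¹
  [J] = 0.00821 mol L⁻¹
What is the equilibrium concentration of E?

[E] = 4.29e-4 mol L⁻¹

(AB₂ is a pure solid — omitted from K.)
At equilibrium, K = [E]³ / ([G]²·[M]²·[J]³) = 876.
([E])³ / ((0.00292)²·(0.138)²·(0.00821)³) = 876
[E]³ = 7.87e-11 ⇒ [E] = 4.29e-4 mol L⁻¹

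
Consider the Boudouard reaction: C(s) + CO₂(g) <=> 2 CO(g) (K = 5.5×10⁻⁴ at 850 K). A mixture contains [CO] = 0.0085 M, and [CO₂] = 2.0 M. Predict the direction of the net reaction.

(C is a pure solid — omitted from Q.)
Q = [CO]² / [CO₂] = (0.0085)² / (2.0) = 3.6×10⁻⁵
Q = 3.6×10⁻⁵ < K = 5.5×10⁻⁴, so the forward reaction proceeds.

forward (toward products)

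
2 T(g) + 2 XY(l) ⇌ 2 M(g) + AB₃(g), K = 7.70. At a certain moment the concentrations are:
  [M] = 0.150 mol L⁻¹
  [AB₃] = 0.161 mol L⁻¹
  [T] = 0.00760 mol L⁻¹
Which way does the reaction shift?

to the left

(XY is a pure liquid — omitted from Q.)
Q = [M]²·[AB₃] / [T]² = (0.150)²·(0.161) / (0.00760)² = 62.7
Q = 62.7 > K = 7.70, so the reverse reaction proceeds.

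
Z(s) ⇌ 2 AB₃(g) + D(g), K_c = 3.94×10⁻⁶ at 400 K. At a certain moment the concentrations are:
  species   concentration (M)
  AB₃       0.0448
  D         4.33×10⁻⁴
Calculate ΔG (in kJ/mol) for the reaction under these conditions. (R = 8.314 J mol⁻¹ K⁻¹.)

(Z is a pure solid — omitted from Q_c.)
Q_c = [AB₃]²·[D] = (0.0448)²·(4.33×10⁻⁴) = 8.69×10⁻⁷
ΔG = RT ln(Q_c/K_c) = (8.314 J mol⁻¹ K⁻¹)(400 K) × ln(8.69×10⁻⁷/3.94×10⁻⁶)
   = (3.326 kJ/mol)(-1.512) = -5.03 kJ/mol
ΔG < 0, so the forward reaction is spontaneous (proceeds forward).

ΔG = -5.03 kJ/mol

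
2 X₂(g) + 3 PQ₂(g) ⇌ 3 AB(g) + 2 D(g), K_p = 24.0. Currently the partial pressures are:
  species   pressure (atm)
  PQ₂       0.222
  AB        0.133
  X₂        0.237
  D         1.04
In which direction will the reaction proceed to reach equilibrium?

Q_p = P(AB)³·P(D)² / (P(X₂)²·P(PQ₂)³) = (0.133)³·(1.04)² / ((0.237)²·(0.222)³) = 4.14
Q_p = 4.14 < K_p = 24.0, so the forward reaction proceeds.

to the right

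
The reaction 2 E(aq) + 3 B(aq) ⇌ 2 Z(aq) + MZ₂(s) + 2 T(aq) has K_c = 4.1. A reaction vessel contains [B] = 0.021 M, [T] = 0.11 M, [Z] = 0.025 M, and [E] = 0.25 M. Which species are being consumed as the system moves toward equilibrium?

(MZ₂ is a pure solid — omitted from Q_c.)
Q_c = [Z]²·[T]² / ([E]²·[B]³) = (0.025)²·(0.11)² / ((0.25)²·(0.021)³) = 13
Q_c = 13 > K_c = 4.1: net reverse reaction.

Z, MZ₂, T (products)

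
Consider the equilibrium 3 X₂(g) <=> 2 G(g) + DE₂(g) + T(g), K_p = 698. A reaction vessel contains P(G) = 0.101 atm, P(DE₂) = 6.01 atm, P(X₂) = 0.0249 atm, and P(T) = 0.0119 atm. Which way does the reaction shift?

Q_p = P(G)²·P(DE₂)·P(T) / P(X₂)³ = (0.101)²·(6.01)·(0.0119) / (0.0249)³ = 47.3
Q_p = 47.3 < K_p = 698, so the forward reaction proceeds.

toward products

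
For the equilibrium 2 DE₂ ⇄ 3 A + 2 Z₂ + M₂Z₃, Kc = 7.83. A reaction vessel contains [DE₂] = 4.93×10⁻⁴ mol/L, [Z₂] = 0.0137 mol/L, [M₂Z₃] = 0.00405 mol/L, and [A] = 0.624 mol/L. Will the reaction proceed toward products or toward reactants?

toward products

Qc = [A]³·[Z₂]²·[M₂Z₃] / [DE₂]² = (0.624)³·(0.0137)²·(0.00405) / (4.93×10⁻⁴)² = 0.760
Qc = 0.760 < Kc = 7.83, so the forward reaction proceeds.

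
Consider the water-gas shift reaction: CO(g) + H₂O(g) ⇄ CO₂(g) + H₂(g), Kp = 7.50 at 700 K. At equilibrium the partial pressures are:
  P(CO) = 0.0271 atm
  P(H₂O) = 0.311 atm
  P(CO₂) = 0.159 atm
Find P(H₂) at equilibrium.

At equilibrium, Kp = P(CO₂)·P(H₂) / (P(CO)·P(H₂O)) = 7.50.
(0.159)·(P(H₂)) / ((0.0271)·(0.311)) = 7.50
P(H₂) = 0.398 atm

P(H₂) = 0.398 atm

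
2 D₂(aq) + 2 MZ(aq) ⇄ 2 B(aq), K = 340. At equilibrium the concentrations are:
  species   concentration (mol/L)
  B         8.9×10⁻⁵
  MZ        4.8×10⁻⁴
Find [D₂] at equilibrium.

At equilibrium, K = [B]² / ([D₂]²·[MZ]²) = 340.
(8.9×10⁻⁵)² / (([D₂])²·(4.8×10⁻⁴)²) = 340
[D₂]² = 1.01×10⁻⁴ ⇒ [D₂] = 0.010 mol/L

[D₂] = 0.010 mol/L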